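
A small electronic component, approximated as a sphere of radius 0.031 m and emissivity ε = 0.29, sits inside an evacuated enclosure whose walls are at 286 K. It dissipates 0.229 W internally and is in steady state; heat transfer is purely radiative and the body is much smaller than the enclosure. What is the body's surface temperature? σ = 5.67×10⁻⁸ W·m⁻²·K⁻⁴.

For a small grey body in a large enclosure, net radiated power = εσA(T⁴ − T_w⁴).
Steady state: P = εσA(T⁴ − T_w⁴) with A = 4πr² = 0.01208 m².
T⁴ = P/(εσA) + T_w⁴ = 0.229/(0.29·5.67×10⁻⁸·0.01208) + (286)⁴
    = 1.153×10⁹ + 6.691×10⁹ = 7.844×10⁹ K⁴.

T ≈ 298 K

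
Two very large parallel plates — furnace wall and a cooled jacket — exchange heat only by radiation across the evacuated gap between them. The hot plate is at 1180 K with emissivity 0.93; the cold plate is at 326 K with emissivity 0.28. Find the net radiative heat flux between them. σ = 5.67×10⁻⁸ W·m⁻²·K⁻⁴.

q ≈ 30000 W/m²

For two infinite grey parallel plates, q = σ(T₁⁴ − T₂⁴)/(1/ε₁ + 1/ε₂ − 1).
T₁⁴ − T₂⁴ = 1.939×10¹² − 1.129×10¹⁰ = 1.927×10¹² K⁴.
1/ε₁ + 1/ε₂ − 1 = 1.075 + 3.571 − 1 = 3.647.
q = 5.67×10⁻⁸ × 1.927×10¹² / 3.647.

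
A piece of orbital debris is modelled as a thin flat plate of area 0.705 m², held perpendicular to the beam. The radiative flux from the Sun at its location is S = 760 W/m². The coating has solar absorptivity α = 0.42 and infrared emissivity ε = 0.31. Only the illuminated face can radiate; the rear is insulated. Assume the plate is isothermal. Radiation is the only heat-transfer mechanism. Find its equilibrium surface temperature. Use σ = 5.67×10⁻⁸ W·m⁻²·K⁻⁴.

At equilibrium, absorbed power = emitted power.
Absorbing cross-section = A = 0.7050 m²; emitting surface = A = 0.7050 m² (ratio 1).
αS·A_cross = εσ·A_surf·T⁴  ⇒  T⁴ = αS/(ε·1σ).
T⁴ = 0.420·760/(0.31·1·5.67×10⁻⁸) = 1.816×10¹⁰ K⁴.
T = (1.816×10¹⁰)^(1/4).

T ≈ 367 K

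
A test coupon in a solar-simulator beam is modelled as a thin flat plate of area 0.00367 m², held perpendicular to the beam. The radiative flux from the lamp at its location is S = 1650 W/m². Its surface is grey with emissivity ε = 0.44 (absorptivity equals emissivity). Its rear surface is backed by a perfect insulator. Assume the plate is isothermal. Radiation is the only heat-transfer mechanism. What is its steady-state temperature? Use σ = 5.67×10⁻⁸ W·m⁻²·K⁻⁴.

At equilibrium, absorbed power = emitted power.
Absorbing cross-section = A = 0.003670 m²; emitting surface = A = 0.003670 m² (ratio 1).
εS·A_cross = εσ·A_surf·T⁴  ⇒  T⁴ = S/(1σ)   (ε cancels).
T⁴ = 1650/(1·5.67×10⁻⁸) = 2.910×10¹⁰ K⁴.
T = (2.910×10¹⁰)^(1/4).

T ≈ 413 K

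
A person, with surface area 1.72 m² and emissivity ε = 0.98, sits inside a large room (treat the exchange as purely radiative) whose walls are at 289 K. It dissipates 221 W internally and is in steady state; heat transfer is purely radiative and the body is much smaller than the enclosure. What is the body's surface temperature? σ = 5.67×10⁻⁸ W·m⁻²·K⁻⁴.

For a small grey body in a large enclosure, net radiated power = εσA(T⁴ − T_w⁴).
Steady state: P = εσA(T⁴ − T_w⁴) with A = 1.72 m².
T⁴ = P/(εσA) + T_w⁴ = 221/(0.98·5.67×10⁻⁸·1.720) + (289)⁴
    = 2.312×10⁹ + 6.976×10⁹ = 9.288×10⁹ K⁴.

T ≈ 310 K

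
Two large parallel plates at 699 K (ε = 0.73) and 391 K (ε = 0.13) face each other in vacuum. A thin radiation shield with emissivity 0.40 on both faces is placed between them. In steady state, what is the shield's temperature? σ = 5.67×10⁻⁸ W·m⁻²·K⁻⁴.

T_s ≈ 658 K

In steady state the net flux on the hot side equals that on the cold side.
σ(T₁⁴−T_s⁴)/D₁ = σ(T_s⁴−T₂⁴)/D₂, with D₁ = 1/ε₁+1/ε_s−1 = 2.870, D₂ = 1/ε_s+1/ε₂−1 = 9.192.
Solve for T_s⁴: T_s⁴ = (D₂·T₁⁴ + D₁·T₂⁴)/(D₁+D₂) = 1.875×10¹¹ K⁴.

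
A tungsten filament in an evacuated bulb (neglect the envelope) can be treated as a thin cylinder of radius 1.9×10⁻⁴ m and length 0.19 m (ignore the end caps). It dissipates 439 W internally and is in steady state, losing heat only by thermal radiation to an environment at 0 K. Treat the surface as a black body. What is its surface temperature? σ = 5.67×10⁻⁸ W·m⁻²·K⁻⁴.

T ≈ 2420 K

Steady state: internal power = radiated power, P = εσA T⁴.
Radiating area A = 2πrL = 2.268×10⁻⁴ m².
T⁴ = P/(εσA) = 439/(1.0·5.67×10⁻⁸·2.268×10⁻⁴) = 3.413×10¹³ K⁴.
T = (3.413×10¹³)^(1/4).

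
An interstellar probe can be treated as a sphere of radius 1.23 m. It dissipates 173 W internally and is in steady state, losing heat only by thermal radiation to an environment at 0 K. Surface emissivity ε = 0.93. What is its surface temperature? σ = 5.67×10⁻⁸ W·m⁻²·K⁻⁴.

Steady state: internal power = radiated power, P = εσA T⁴.
Radiating area A = 4πr² = 19.01 m².
T⁴ = P/(εσA) = 173/(0.93·5.67×10⁻⁸·19.01) = 1.726×10⁸ K⁴.
T = (1.726×10⁸)^(1/4).

T ≈ 115 K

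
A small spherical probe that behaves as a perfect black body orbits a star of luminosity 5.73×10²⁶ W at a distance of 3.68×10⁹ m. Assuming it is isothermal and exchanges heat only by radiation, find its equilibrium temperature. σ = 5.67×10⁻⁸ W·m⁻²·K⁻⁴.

First find the stellar flux at distance d: S = L/(4πd²) = 5.73×10²⁶/(4π·(3.68×10⁹)²) = 3.367×10⁶ W/m².
For an isothermal sphere, absorbed (1−a)S·πr² = emitted σ·4πr²·T⁴, so T⁴ = (1−a)S/(4σ).
T⁴ = 1.00·3.367×10⁶/(4·5.67×10⁻⁸) = 1.485×10¹³ K⁴.

T ≈ 1960 K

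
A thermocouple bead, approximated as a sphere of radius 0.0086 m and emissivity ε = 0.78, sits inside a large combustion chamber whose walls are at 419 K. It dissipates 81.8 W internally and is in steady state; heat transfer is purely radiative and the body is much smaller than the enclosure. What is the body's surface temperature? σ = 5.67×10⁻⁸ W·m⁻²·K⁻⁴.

For a small grey body in a large enclosure, net radiated power = εσA(T⁴ − T_w⁴).
Steady state: P = εσA(T⁴ − T_w⁴) with A = 4πr² = 9.294×10⁻⁴ m².
T⁴ = P/(εσA) + T_w⁴ = 81.8/(0.78·5.67×10⁻⁸·9.294×10⁻⁴) + (419)⁴
    = 1.990×10¹² + 3.082×10¹⁰ = 2.021×10¹² K⁴.

T ≈ 1190 K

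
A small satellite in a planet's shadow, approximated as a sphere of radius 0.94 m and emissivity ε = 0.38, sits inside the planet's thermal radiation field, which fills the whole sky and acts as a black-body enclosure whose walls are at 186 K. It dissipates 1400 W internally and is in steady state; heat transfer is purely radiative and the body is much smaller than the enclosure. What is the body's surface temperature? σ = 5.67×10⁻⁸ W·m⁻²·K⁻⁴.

For a small grey body in a large enclosure, net radiated power = εσA(T⁴ − T_w⁴).
Steady state: P = εσA(T⁴ − T_w⁴) with A = 4πr² = 11.10 m².
T⁴ = P/(εσA) + T_w⁴ = 1400/(0.38·5.67×10⁻⁸·11.10) + (186)⁴
    = 5.852×10⁹ + 1.197×10⁹ = 7.049×10⁹ K⁴.

T ≈ 290 K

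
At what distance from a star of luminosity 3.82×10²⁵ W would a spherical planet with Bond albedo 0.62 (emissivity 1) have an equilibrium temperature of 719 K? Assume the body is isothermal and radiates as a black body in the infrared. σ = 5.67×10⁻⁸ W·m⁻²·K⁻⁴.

For an isothermal black-emitting sphere, (1−a)S·πr² = σ·4πr²·T⁴ ⇒ S = 4σT⁴/(1−a).
S = 4·5.67×10⁻⁸·(719)⁴/0.380 = 1.595×10⁵ W/m².
Flux falls as S = L/(4πd²), so d = √(L/(4πS)) = √(3.82×10²⁵/(4π·1.595×10⁵)).

d ≈ 4.37×10⁹ m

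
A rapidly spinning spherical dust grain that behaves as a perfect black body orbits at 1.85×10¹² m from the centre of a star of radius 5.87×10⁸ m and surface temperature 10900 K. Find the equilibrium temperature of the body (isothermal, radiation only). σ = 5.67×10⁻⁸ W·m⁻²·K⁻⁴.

The star's surface emits σT_*⁴; at distance d the flux is S = σT_*⁴(R_*/d)².
S = 5.67×10⁻⁸·(10900)⁴·(5.87×10⁸/1.85×10¹²)² = 80.58 W/m².
For an isothermal sphere T⁴ = (1−a)S/(4σ) = 3.553×10⁸ K⁴.

T ≈ 137 K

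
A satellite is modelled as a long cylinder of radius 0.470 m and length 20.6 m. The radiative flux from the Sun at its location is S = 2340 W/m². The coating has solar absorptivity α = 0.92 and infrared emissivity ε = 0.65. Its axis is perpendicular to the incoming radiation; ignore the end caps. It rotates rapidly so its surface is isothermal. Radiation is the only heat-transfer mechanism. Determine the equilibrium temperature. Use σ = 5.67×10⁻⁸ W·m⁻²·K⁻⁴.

At equilibrium, absorbed power = emitted power.
Absorbing cross-section = 2rL = 19.36 m²; emitting surface = 2πrL = 60.83 m² (ratio π).
αS·A_cross = εσ·A_surf·T⁴  ⇒  T⁴ = αS/(ε·πσ).
T⁴ = 0.920·2340/(0.65·π·5.67×10⁻⁸) = 1.859×10¹⁰ K⁴.
T = (1.859×10¹⁰)^(1/4).

T ≈ 369 K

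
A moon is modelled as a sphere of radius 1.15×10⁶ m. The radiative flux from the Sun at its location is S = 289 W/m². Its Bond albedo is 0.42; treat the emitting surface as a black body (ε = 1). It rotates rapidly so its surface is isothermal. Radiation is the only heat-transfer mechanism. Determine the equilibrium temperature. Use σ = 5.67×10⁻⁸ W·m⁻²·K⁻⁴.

T ≈ 165 K

At equilibrium, absorbed power = emitted power.
Absorbing cross-section = πr² = 4.155×10¹² m²; emitting surface = 4πr² = 1.662×10¹³ m² (ratio 4).
(1−a)S·A_cross = εσ·A_surf·T⁴  ⇒  T⁴ = (1−a)S/(4σ).
T⁴ = 0.580·289/(4·5.67×10⁻⁸) = 7.391×10⁸ K⁴.
T = (7.391×10⁸)^(1/4).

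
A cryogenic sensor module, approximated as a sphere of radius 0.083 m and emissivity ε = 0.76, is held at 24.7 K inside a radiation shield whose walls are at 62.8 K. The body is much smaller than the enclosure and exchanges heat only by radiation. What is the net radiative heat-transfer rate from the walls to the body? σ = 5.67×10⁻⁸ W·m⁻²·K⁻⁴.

For a small grey body in a large enclosure: P_net = εσA(T_body⁴ − T_wall⁴).
A = 4πr² = 0.08657 m²; T_body⁴ − T_wall⁴ = 3.722×10⁵ − 1.555×10⁷ = -1.518×10⁷ K⁴.
|P_net| = 0.76·5.67×10⁻⁸·0.08657·1.518×10⁷.

P_net ≈ 0.0566 W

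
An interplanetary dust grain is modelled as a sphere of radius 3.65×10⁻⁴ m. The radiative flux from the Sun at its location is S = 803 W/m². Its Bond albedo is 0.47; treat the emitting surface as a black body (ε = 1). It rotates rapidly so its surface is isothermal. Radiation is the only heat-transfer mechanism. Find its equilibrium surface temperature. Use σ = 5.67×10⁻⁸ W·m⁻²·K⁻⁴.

T ≈ 208 K

At equilibrium, absorbed power = emitted power.
Absorbing cross-section = πr² = 4.185×10⁻⁷ m²; emitting surface = 4πr² = 1.674×10⁻⁶ m² (ratio 4).
(1−a)S·A_cross = εσ·A_surf·T⁴  ⇒  T⁴ = (1−a)S/(4σ).
T⁴ = 0.530·803/(4·5.67×10⁻⁸) = 1.876×10⁹ K⁴.
T = (1.876×10⁹)^(1/4).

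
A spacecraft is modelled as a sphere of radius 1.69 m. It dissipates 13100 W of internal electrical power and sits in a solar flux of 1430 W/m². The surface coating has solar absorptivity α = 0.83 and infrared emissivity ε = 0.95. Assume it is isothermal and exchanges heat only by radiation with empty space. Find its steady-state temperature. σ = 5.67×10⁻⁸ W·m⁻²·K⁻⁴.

At steady state, absorbed solar power + internal power = radiated power.
Absorbed: α·S·A_cross = 0.83·1430·8.973 = 10650 W (cross-section πr²).
Total input = 10650 + 13100 = 23750 W.
Radiated: εσ·A_surf·T⁴ with A_surf = 4πr² = 35.89 m².
T⁴ = 23750/(0.95·5.67×10⁻⁸·35.89) = 1.228×10¹⁰ K⁴.

T ≈ 333 K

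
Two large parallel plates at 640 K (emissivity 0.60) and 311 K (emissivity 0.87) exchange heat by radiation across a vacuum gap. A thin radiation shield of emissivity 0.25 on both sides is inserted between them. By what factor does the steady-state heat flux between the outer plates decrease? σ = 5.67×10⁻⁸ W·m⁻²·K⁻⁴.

Without shield: q₀ = σΔ(T⁴)/(1/ε₁+1/ε₂−1) with denominator 1.816.
With shield the two gaps are in series; the resistances add: (1/ε₁+1/ε_s−1)+(1/ε_s+1/ε₂−1) = 4.667+4.149 = 8.816.
Heat-flux ratio q₀/q = 8.816/1.816.

factor ≈ 4.85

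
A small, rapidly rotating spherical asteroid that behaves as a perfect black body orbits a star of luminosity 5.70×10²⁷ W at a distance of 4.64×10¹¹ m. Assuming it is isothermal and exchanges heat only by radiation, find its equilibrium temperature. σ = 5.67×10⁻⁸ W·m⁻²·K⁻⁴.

First find the stellar flux at distance d: S = L/(4πd²) = 5.70×10²⁷/(4π·(4.64×10¹¹)²) = 2107 W/m².
For an isothermal sphere, absorbed (1−a)S·πr² = emitted σ·4πr²·T⁴, so T⁴ = (1−a)S/(4σ).
T⁴ = 1.00·2107/(4·5.67×10⁻⁸) = 9.289×10⁹ K⁴.

T ≈ 310 K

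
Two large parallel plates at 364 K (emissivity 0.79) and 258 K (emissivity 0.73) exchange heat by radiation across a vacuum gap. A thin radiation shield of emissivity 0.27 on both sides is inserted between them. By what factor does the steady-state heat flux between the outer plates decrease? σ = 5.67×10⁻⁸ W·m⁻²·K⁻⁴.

factor ≈ 4.92

Without shield: q₀ = σΔ(T⁴)/(1/ε₁+1/ε₂−1) with denominator 1.636.
With shield the two gaps are in series; the resistances add: (1/ε₁+1/ε_s−1)+(1/ε_s+1/ε₂−1) = 3.970+4.074 = 8.043.
Heat-flux ratio q₀/q = 8.043/1.636.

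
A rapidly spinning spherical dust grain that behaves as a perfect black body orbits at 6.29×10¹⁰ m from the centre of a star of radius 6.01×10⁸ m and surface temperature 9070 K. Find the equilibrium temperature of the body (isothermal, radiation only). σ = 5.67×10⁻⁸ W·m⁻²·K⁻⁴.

T ≈ 627 K

The star's surface emits σT_*⁴; at distance d the flux is S = σT_*⁴(R_*/d)².
S = 5.67×10⁻⁸·(9070)⁴·(6.01×10⁸/6.29×10¹⁰)² = 35030 W/m².
For an isothermal sphere T⁴ = (1−a)S/(4σ) = 1.545×10¹¹ K⁴.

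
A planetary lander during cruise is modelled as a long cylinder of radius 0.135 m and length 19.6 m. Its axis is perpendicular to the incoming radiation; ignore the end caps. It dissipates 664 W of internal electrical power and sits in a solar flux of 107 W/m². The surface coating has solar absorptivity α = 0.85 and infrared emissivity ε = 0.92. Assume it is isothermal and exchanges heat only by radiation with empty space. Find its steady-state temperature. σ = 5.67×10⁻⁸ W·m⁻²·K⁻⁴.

T ≈ 191 K

At steady state, absorbed solar power + internal power = radiated power.
Absorbed: α·S·A_cross = 0.85·107·5.292 = 481.3 W (cross-section 2rL).
Total input = 481.3 + 664 = 1145 W.
Radiated: εσ·A_surf·T⁴ with A_surf = 2πrL = 16.63 m².
T⁴ = 1145/(0.92·5.67×10⁻⁸·16.63) = 1.321×10⁹ K⁴.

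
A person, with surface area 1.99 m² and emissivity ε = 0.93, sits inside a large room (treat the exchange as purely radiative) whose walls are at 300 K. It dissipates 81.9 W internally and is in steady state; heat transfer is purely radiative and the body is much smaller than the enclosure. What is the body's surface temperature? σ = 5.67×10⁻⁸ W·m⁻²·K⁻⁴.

For a small grey body in a large enclosure, net radiated power = εσA(T⁴ − T_w⁴).
Steady state: P = εσA(T⁴ − T_w⁴) with A = 1.99 m².
T⁴ = P/(εσA) + T_w⁴ = 81.9/(0.93·5.67×10⁻⁸·1.990) + (300)⁴
    = 7.805×10⁸ + 8.100×10⁹ = 8.880×10⁹ K⁴.

T ≈ 307 K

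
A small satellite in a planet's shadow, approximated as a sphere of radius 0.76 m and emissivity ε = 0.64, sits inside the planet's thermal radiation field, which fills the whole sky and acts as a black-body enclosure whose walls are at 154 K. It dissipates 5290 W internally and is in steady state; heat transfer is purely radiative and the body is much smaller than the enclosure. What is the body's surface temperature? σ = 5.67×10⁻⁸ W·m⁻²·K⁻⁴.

For a small grey body in a large enclosure, net radiated power = εσA(T⁴ − T_w⁴).
Steady state: P = εσA(T⁴ − T_w⁴) with A = 4πr² = 7.258 m².
T⁴ = P/(εσA) + T_w⁴ = 5290/(0.64·5.67×10⁻⁸·7.258) + (154)⁴
    = 2.008×10¹⁰ + 5.624×10⁸ = 2.065×10¹⁰ K⁴.

T ≈ 379 K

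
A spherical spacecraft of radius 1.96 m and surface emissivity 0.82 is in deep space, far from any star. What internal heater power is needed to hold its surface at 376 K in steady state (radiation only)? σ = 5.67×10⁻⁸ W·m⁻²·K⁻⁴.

P = εσ·4πr²·T⁴.
4πr² = 48.27 m²; T⁴ = 1.999×10¹⁰ K⁴.
P = 0.82·5.67×10⁻⁸·48.27·1.999×10¹⁰.

P ≈ 44900 W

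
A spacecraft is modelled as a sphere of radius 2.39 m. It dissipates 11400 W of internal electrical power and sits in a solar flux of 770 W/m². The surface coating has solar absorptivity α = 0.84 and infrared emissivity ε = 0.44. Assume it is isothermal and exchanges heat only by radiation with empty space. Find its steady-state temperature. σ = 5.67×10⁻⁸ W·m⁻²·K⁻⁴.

At steady state, absorbed solar power + internal power = radiated power.
Absorbed: α·S·A_cross = 0.84·770·17.95 = 11610 W (cross-section πr²).
Total input = 11610 + 11400 = 23010 W.
Radiated: εσ·A_surf·T⁴ with A_surf = 4πr² = 71.78 m².
T⁴ = 23010/(0.44·5.67×10⁻⁸·71.78) = 1.285×10¹⁰ K⁴.

T ≈ 337 K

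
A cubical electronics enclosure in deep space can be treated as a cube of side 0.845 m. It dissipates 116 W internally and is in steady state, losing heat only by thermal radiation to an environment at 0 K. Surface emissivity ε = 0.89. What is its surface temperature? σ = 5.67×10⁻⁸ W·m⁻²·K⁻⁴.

T ≈ 152 K

Steady state: internal power = radiated power, P = εσA T⁴.
Radiating area A = 6L² = 4.284 m².
T⁴ = P/(εσA) = 116/(0.89·5.67×10⁻⁸·4.284) = 5.366×10⁸ K⁴.
T = (5.366×10⁸)^(1/4).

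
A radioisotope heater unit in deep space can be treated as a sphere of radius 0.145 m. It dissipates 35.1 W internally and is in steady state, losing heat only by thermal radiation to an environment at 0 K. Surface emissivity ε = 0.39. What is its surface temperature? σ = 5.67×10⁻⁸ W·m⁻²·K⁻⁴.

T ≈ 278 K

Steady state: internal power = radiated power, P = εσA T⁴.
Radiating area A = 4πr² = 0.2642 m².
T⁴ = P/(εσA) = 35.1/(0.39·5.67×10⁻⁸·0.2642) = 6.008×10⁹ K⁴.
T = (6.008×10⁹)^(1/4).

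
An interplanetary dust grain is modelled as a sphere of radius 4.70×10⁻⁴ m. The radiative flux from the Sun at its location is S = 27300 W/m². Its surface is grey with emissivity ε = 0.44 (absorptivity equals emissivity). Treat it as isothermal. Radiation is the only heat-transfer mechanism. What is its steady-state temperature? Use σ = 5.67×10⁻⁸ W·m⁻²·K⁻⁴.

T ≈ 589 K

At equilibrium, absorbed power = emitted power.
Absorbing cross-section = πr² = 6.940×10⁻⁷ m²; emitting surface = 4πr² = 2.776×10⁻⁶ m² (ratio 4).
εS·A_cross = εσ·A_surf·T⁴  ⇒  T⁴ = S/(4σ)   (ε cancels).
T⁴ = 27300/(4·5.67×10⁻⁸) = 1.204×10¹¹ K⁴.
T = (1.204×10¹¹)^(1/4).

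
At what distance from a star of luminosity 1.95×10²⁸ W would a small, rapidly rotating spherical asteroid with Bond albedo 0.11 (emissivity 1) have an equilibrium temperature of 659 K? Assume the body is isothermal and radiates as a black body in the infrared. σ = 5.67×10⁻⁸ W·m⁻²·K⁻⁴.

d ≈ 1.80×10¹¹ m

For an isothermal black-emitting sphere, (1−a)S·πr² = σ·4πr²·T⁴ ⇒ S = 4σT⁴/(1−a).
S = 4·5.67×10⁻⁸·(659)⁴/0.890 = 48060 W/m².
Flux falls as S = L/(4πd²), so d = √(L/(4πS)) = √(1.95×10²⁸/(4π·48060)).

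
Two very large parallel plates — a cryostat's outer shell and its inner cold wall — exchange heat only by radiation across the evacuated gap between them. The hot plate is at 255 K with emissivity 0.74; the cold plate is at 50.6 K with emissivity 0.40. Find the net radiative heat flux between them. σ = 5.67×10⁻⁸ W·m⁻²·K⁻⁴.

q ≈ 83.9 W/m²

For two infinite grey parallel plates, q = σ(T₁⁴ − T₂⁴)/(1/ε₁ + 1/ε₂ − 1).
T₁⁴ − T₂⁴ = 4.228×10⁹ − 6.555×10⁶ = 4.222×10⁹ K⁴.
1/ε₁ + 1/ε₂ − 1 = 1.351 + 2.500 − 1 = 2.851.
q = 5.67×10⁻⁸ × 4.222×10⁹ / 2.851.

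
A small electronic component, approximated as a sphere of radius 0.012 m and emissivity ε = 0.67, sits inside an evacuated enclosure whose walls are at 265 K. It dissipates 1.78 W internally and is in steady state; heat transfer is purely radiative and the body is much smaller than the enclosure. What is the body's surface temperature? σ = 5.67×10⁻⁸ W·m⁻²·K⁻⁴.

T ≈ 419 K

For a small grey body in a large enclosure, net radiated power = εσA(T⁴ − T_w⁴).
Steady state: P = εσA(T⁴ − T_w⁴) with A = 4πr² = 0.001810 m².
T⁴ = P/(εσA) + T_w⁴ = 1.78/(0.67·5.67×10⁻⁸·0.001810) + (265)⁴
    = 2.589×10¹⁰ + 4.932×10⁹ = 3.082×10¹⁰ K⁴.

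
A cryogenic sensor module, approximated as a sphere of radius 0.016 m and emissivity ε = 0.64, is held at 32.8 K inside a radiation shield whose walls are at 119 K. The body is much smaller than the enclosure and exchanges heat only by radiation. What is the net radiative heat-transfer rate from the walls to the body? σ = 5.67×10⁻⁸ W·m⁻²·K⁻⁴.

P_net ≈ 0.0233 W

For a small grey body in a large enclosure: P_net = εσA(T_body⁴ − T_wall⁴).
A = 4πr² = 0.003217 m²; T_body⁴ − T_wall⁴ = 1.157×10⁶ − 2.005×10⁸ = -1.994×10⁸ K⁴.
|P_net| = 0.64·5.67×10⁻⁸·0.003217·1.994×10⁸.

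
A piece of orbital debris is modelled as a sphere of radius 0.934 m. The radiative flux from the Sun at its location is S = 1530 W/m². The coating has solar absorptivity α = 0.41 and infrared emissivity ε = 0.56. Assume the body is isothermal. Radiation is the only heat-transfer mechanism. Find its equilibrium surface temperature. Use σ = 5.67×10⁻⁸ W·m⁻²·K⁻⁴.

T ≈ 265 K

At equilibrium, absorbed power = emitted power.
Absorbing cross-section = πr² = 2.741 m²; emitting surface = 4πr² = 10.96 m² (ratio 4).
αS·A_cross = εσ·A_surf·T⁴  ⇒  T⁴ = αS/(ε·4σ).
T⁴ = 0.410·1530/(0.56·4·5.67×10⁻⁸) = 4.939×10⁹ K⁴.
T = (4.939×10⁹)^(1/4).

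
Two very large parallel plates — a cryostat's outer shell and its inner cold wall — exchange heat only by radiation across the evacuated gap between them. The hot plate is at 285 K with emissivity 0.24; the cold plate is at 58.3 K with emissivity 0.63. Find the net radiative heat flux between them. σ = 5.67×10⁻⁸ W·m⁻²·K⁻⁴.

q ≈ 78.5 W/m²

For two infinite grey parallel plates, q = σ(T₁⁴ − T₂⁴)/(1/ε₁ + 1/ε₂ − 1).
T₁⁴ − T₂⁴ = 6.598×10⁹ − 1.155×10⁷ = 6.586×10⁹ K⁴.
1/ε₁ + 1/ε₂ − 1 = 4.167 + 1.587 − 1 = 4.754.
q = 5.67×10⁻⁸ × 6.586×10⁹ / 4.754.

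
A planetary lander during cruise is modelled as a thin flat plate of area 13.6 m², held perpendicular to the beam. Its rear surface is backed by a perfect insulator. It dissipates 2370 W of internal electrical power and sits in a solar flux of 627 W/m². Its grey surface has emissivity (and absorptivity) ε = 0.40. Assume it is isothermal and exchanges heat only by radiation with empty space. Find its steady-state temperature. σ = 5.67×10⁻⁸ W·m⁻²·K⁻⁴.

At steady state, absorbed solar power + internal power = radiated power.
Absorbed: α·S·A_cross = 0.40·627·13.60 = 3411 W (cross-section A).
Total input = 3411 + 2370 = 5781 W.
Radiated: εσ·A_surf·T⁴ with A_surf = A = 13.60 m².
T⁴ = 5781/(0.40·5.67×10⁻⁸·13.60) = 1.874×10¹⁰ K⁴.

T ≈ 370 K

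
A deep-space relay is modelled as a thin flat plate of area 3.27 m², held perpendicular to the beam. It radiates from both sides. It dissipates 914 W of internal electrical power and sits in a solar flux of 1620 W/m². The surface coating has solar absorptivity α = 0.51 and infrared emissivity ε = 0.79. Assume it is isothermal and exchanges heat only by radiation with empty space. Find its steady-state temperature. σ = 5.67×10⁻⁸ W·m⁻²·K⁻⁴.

T ≈ 333 K

At steady state, absorbed solar power + internal power = radiated power.
Absorbed: α·S·A_cross = 0.51·1620·3.270 = 2702 W (cross-section A).
Total input = 2702 + 914 = 3616 W.
Radiated: εσ·A_surf·T⁴ with A_surf = 2A = 6.540 m².
T⁴ = 3616/(0.79·5.67×10⁻⁸·6.540) = 1.234×10¹⁰ K⁴.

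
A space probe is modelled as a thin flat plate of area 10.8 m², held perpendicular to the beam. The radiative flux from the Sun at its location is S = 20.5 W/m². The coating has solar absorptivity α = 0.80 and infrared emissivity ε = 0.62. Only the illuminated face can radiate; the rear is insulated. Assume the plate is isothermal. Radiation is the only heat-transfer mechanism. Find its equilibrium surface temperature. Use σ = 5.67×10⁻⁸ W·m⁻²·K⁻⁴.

At equilibrium, absorbed power = emitted power.
Absorbing cross-section = A = 10.80 m²; emitting surface = A = 10.80 m² (ratio 1).
αS·A_cross = εσ·A_surf·T⁴  ⇒  T⁴ = αS/(ε·1σ).
T⁴ = 0.800·20.5/(0.62·1·5.67×10⁻⁸) = 4.665×10⁸ K⁴.
T = (4.665×10⁸)^(1/4).

T ≈ 147 K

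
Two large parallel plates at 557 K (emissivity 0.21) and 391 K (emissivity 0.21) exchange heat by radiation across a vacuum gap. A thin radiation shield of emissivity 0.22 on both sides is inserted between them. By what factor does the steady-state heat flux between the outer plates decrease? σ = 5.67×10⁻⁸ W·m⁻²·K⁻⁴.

factor ≈ 1.95

Without shield: q₀ = σΔ(T⁴)/(1/ε₁+1/ε₂−1) with denominator 8.524.
With shield the two gaps are in series; the resistances add: (1/ε₁+1/ε_s−1)+(1/ε_s+1/ε₂−1) = 8.307+8.307 = 16.61.
Heat-flux ratio q₀/q = 16.61/8.524.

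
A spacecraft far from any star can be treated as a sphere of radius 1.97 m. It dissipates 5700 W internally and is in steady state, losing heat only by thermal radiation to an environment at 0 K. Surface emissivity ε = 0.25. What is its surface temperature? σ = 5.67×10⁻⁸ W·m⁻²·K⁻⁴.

T ≈ 301 K

Steady state: internal power = radiated power, P = εσA T⁴.
Radiating area A = 4πr² = 48.77 m².
T⁴ = P/(εσA) = 5700/(0.25·5.67×10⁻⁸·48.77) = 8.245×10⁹ K⁴.
T = (8.245×10⁹)^(1/4).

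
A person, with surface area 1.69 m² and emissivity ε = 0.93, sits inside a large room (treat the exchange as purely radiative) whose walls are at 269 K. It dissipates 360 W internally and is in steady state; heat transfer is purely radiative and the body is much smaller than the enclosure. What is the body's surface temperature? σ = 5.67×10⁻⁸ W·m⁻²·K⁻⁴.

For a small grey body in a large enclosure, net radiated power = εσA(T⁴ − T_w⁴).
Steady state: P = εσA(T⁴ − T_w⁴) with A = 1.69 m².
T⁴ = P/(εσA) + T_w⁴ = 360/(0.93·5.67×10⁻⁸·1.690) + (269)⁴
    = 4.040×10⁹ + 5.236×10⁹ = 9.276×10⁹ K⁴.

T ≈ 310 K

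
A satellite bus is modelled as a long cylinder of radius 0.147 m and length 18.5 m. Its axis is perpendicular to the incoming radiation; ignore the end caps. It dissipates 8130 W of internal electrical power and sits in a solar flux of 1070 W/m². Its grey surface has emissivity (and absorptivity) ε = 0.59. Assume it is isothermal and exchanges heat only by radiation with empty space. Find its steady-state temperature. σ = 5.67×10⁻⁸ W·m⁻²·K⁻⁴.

At steady state, absorbed solar power + internal power = radiated power.
Absorbed: α·S·A_cross = 0.59·1070·5.439 = 3434 W (cross-section 2rL).
Total input = 3434 + 8130 = 11560 W.
Radiated: εσ·A_surf·T⁴ with A_surf = 2πrL = 17.09 m².
T⁴ = 11560/(0.59·5.67×10⁻⁸·17.09) = 2.023×10¹⁰ K⁴.

T ≈ 377 K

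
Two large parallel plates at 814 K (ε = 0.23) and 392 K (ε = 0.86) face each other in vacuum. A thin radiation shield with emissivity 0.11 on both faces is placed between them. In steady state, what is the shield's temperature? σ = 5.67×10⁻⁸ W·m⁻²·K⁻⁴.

In steady state the net flux on the hot side equals that on the cold side.
σ(T₁⁴−T_s⁴)/D₁ = σ(T_s⁴−T₂⁴)/D₂, with D₁ = 1/ε₁+1/ε_s−1 = 12.44, D₂ = 1/ε_s+1/ε₂−1 = 9.254.
Solve for T_s⁴: T_s⁴ = (D₂·T₁⁴ + D₁·T₂⁴)/(D₁+D₂) = 2.008×10¹¹ K⁴.

T_s ≈ 669 K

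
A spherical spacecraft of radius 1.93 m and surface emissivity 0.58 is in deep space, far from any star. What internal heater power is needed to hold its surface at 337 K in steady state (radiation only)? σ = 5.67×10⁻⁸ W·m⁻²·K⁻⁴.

P ≈ 19900 W

P = εσ·4πr²·T⁴.
4πr² = 46.81 m²; T⁴ = 1.290×10¹⁰ K⁴.
P = 0.58·5.67×10⁻⁸·46.81·1.290×10¹⁰.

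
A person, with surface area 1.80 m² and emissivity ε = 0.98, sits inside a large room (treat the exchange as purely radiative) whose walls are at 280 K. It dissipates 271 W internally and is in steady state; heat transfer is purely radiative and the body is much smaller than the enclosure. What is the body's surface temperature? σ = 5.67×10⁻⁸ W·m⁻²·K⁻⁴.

For a small grey body in a large enclosure, net radiated power = εσA(T⁴ − T_w⁴).
Steady state: P = εσA(T⁴ − T_w⁴) with A = 1.80 m².
T⁴ = P/(εσA) + T_w⁴ = 271/(0.98·5.67×10⁻⁸·1.800) + (280)⁴
    = 2.709×10⁹ + 6.147×10⁹ = 8.856×10⁹ K⁴.

T ≈ 307 K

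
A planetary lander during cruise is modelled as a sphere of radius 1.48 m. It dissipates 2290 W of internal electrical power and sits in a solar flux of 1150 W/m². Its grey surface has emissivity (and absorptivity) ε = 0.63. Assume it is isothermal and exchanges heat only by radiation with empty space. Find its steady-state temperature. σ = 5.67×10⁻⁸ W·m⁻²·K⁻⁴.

At steady state, absorbed solar power + internal power = radiated power.
Absorbed: α·S·A_cross = 0.63·1150·6.881 = 4986 W (cross-section πr²).
Total input = 4986 + 2290 = 7276 W.
Radiated: εσ·A_surf·T⁴ with A_surf = 4πr² = 27.53 m².
T⁴ = 7276/(0.63·5.67×10⁻⁸·27.53) = 7.400×10⁹ K⁴.

T ≈ 293 K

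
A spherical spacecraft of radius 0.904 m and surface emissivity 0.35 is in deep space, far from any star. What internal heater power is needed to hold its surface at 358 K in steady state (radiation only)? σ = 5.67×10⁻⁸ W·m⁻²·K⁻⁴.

P ≈ 3350 W

P = εσ·4πr²·T⁴.
4πr² = 10.27 m²; T⁴ = 1.643×10¹⁰ K⁴.
P = 0.35·5.67×10⁻⁸·10.27·1.643×10¹⁰.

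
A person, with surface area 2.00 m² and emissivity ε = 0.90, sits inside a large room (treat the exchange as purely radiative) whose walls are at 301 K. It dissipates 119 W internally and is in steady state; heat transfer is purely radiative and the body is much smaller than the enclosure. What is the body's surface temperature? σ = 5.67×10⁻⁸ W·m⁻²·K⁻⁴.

T ≈ 311 K

For a small grey body in a large enclosure, net radiated power = εσA(T⁴ − T_w⁴).
Steady state: P = εσA(T⁴ − T_w⁴) with A = 2.00 m².
T⁴ = P/(εσA) + T_w⁴ = 119/(0.90·5.67×10⁻⁸·2.000) + (301)⁴
    = 1.166×10⁹ + 8.209×10⁹ = 9.375×10⁹ K⁴.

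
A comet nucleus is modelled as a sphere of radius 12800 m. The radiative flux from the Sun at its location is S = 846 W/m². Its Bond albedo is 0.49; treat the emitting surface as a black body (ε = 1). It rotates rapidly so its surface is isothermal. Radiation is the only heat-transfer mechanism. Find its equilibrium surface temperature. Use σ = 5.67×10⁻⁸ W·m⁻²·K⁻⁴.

T ≈ 209 K

At equilibrium, absorbed power = emitted power.
Absorbing cross-section = πr² = 5.147×10⁸ m²; emitting surface = 4πr² = 2.059×10⁹ m² (ratio 4).
(1−a)S·A_cross = εσ·A_surf·T⁴  ⇒  T⁴ = (1−a)S/(4σ).
T⁴ = 0.510·846/(4·5.67×10⁻⁸) = 1.902×10⁹ K⁴.
T = (1.902×10⁹)^(1/4).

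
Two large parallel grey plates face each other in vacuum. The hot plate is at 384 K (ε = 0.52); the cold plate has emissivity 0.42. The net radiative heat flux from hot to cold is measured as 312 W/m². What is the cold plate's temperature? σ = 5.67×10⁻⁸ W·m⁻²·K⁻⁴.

q = σ(T₁⁴ − T₂⁴)/(1/ε₁ + 1/ε₂ − 1); denominator = 3.304.
T₂⁴ = T₁⁴ − q·(1/ε₁+1/ε₂−1)/σ = 2.174×10¹⁰ − 312·3.304/5.67×10⁻⁸
    = 3.562×10⁹ K⁴.

T₂ ≈ 244 K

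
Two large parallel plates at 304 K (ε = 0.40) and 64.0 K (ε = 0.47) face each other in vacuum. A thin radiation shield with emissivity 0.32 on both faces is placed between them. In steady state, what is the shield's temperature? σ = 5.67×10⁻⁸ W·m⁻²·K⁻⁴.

T_s ≈ 253 K

In steady state the net flux on the hot side equals that on the cold side.
σ(T₁⁴−T_s⁴)/D₁ = σ(T_s⁴−T₂⁴)/D₂, with D₁ = 1/ε₁+1/ε_s−1 = 4.625, D₂ = 1/ε_s+1/ε₂−1 = 4.253.
Solve for T_s⁴: T_s⁴ = (D₂·T₁⁴ + D₁·T₂⁴)/(D₁+D₂) = 4.100×10⁹ K⁴.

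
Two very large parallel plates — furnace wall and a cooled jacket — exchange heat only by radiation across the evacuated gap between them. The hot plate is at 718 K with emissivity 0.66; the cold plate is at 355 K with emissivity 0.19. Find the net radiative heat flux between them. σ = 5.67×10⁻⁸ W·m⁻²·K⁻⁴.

For two infinite grey parallel plates, q = σ(T₁⁴ − T₂⁴)/(1/ε₁ + 1/ε₂ − 1).
T₁⁴ − T₂⁴ = 2.658×10¹¹ − 1.588×10¹⁰ = 2.499×10¹¹ K⁴.
1/ε₁ + 1/ε₂ − 1 = 1.515 + 5.263 − 1 = 5.778.
q = 5.67×10⁻⁸ × 2.499×10¹¹ / 5.778.

q ≈ 2450 W/m²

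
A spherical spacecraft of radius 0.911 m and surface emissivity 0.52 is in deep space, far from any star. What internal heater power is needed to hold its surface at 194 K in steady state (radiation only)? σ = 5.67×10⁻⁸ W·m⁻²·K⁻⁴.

P ≈ 436 W

P = εσ·4πr²·T⁴.
4πr² = 10.43 m²; T⁴ = 1.416×10⁹ K⁴.
P = 0.52·5.67×10⁻⁸·10.43·1.416×10⁹.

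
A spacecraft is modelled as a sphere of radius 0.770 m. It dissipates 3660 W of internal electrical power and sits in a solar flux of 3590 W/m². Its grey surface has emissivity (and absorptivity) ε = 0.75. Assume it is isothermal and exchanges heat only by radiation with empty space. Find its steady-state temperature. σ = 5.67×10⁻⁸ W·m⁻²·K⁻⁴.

At steady state, absorbed solar power + internal power = radiated power.
Absorbed: α·S·A_cross = 0.75·3590·1.863 = 5015 W (cross-section πr²).
Total input = 5015 + 3660 = 8675 W.
Radiated: εσ·A_surf·T⁴ with A_surf = 4πr² = 7.451 m².
T⁴ = 8675/(0.75·5.67×10⁻⁸·7.451) = 2.738×10¹⁰ K⁴.

T ≈ 407 K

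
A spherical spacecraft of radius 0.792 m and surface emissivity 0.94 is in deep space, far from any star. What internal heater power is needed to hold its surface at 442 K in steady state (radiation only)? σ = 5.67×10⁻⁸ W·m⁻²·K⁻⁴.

P ≈ 16000 W

P = εσ·4πr²·T⁴.
4πr² = 7.882 m²; T⁴ = 3.817×10¹⁰ K⁴.
P = 0.94·5.67×10⁻⁸·7.882·3.817×10¹⁰.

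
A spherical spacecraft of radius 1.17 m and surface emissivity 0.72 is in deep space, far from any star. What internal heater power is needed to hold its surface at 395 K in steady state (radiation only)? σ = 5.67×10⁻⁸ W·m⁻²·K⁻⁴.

P = εσ·4πr²·T⁴.
4πr² = 17.20 m²; T⁴ = 2.434×10¹⁰ K⁴.
P = 0.72·5.67×10⁻⁸·17.20·2.434×10¹⁰.

P ≈ 17100 W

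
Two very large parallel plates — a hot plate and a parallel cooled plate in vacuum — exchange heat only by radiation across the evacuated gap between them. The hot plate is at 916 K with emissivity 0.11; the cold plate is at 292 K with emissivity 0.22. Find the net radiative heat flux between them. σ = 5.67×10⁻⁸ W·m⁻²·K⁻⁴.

For two infinite grey parallel plates, q = σ(T₁⁴ − T₂⁴)/(1/ε₁ + 1/ε₂ − 1).
T₁⁴ − T₂⁴ = 7.040×10¹¹ − 7.270×10⁹ = 6.967×10¹¹ K⁴.
1/ε₁ + 1/ε₂ − 1 = 9.091 + 4.545 − 1 = 12.64.
q = 5.67×10⁻⁸ × 6.967×10¹¹ / 12.64.

q ≈ 3130 W/m²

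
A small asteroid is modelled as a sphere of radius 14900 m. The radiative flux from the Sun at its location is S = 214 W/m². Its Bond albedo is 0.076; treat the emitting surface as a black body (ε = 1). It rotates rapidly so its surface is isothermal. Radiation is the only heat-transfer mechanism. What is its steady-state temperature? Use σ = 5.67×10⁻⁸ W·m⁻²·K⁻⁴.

At equilibrium, absorbed power = emitted power.
Absorbing cross-section = πr² = 6.975×10⁸ m²; emitting surface = 4πr² = 2.790×10⁹ m² (ratio 4).
(1−a)S·A_cross = εσ·A_surf·T⁴  ⇒  T⁴ = (1−a)S/(4σ).
T⁴ = 0.924·214/(4·5.67×10⁻⁸) = 8.719×10⁸ K⁴.
T = (8.719×10⁸)^(1/4).

T ≈ 172 K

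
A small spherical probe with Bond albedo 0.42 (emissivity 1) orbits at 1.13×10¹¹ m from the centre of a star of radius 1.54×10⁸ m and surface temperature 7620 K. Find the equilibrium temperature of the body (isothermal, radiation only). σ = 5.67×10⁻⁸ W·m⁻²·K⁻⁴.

The star's surface emits σT_*⁴; at distance d the flux is S = σT_*⁴(R_*/d)².
S = 5.67×10⁻⁸·(7620)⁴·(1.54×10⁸/1.13×10¹¹)² = 355.0 W/m².
For an isothermal sphere T⁴ = (1−a)S/(4σ) = 9.080×10⁸ K⁴.

T ≈ 174 K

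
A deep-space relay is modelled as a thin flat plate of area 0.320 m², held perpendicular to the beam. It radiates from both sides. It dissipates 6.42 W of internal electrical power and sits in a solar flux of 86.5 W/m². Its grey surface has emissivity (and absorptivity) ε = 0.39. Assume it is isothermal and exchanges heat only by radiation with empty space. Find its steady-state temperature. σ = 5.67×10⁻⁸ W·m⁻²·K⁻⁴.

At steady state, absorbed solar power + internal power = radiated power.
Absorbed: α·S·A_cross = 0.39·86.5·0.3200 = 10.80 W (cross-section A).
Total input = 10.80 + 6.42 = 17.22 W.
Radiated: εσ·A_surf·T⁴ with A_surf = 2A = 0.6400 m².
T⁴ = 17.22/(0.39·5.67×10⁻⁸·0.6400) = 1.216×10⁹ K⁴.

T ≈ 187 K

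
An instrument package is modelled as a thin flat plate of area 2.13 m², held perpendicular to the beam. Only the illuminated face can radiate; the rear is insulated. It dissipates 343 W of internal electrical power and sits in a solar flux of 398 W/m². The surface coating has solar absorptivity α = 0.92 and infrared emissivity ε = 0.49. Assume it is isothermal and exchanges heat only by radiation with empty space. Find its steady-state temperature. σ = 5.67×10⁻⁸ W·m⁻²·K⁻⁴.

At steady state, absorbed solar power + internal power = radiated power.
Absorbed: α·S·A_cross = 0.92·398·2.130 = 779.9 W (cross-section A).
Total input = 779.9 + 343 = 1123 W.
Radiated: εσ·A_surf·T⁴ with A_surf = A = 2.130 m².
T⁴ = 1123/(0.49·5.67×10⁻⁸·2.130) = 1.898×10¹⁰ K⁴.

T ≈ 371 K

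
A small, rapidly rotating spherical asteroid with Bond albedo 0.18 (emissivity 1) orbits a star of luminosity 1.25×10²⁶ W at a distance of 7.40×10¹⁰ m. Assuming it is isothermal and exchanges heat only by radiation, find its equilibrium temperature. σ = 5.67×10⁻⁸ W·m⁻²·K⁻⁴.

First find the stellar flux at distance d: S = L/(4πd²) = 1.25×10²⁶/(4π·(7.40×10¹⁰)²) = 1817 W/m².
For an isothermal sphere, absorbed (1−a)S·πr² = emitted σ·4πr²·T⁴, so T⁴ = (1−a)S/(4σ).
T⁴ = 0.820·1817/(4·5.67×10⁻⁸) = 6.568×10⁹ K⁴.

T ≈ 285 K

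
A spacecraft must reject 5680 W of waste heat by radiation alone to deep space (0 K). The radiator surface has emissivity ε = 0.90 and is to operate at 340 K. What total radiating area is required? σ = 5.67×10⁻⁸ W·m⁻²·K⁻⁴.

A ≈ 8.33 m²

P = εσA T⁴ ⇒ A = P/(εσT⁴).
T⁴ = 1.336×10¹⁰ K⁴.
A = 5680/(0.90 × 5.67×10⁻⁸ × 1.336×10¹⁰).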